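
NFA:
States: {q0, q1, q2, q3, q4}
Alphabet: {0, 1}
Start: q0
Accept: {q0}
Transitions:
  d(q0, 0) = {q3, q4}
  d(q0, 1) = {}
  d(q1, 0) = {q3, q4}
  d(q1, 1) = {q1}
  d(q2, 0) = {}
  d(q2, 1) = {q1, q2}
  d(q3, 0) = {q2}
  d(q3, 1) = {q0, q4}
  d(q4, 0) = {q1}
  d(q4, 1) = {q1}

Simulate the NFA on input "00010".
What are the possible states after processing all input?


Start: {q0}
  --0--> {q3, q4}
  --0--> {q1, q2}
  --0--> {q3, q4}
  --1--> {q0, q1, q4}
  --0--> {q1, q3, q4}

{q1, q3, q4}


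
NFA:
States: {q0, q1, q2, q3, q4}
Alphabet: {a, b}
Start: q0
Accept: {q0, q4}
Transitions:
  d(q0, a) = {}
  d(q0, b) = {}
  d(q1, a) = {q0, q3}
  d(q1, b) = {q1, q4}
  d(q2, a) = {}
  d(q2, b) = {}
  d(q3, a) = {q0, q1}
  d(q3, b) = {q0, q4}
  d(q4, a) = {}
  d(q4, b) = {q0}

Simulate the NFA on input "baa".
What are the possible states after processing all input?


Start: {q0}
  --b--> {}
  --a--> {}
  --a--> {}

{} (empty set, no valid transitions)


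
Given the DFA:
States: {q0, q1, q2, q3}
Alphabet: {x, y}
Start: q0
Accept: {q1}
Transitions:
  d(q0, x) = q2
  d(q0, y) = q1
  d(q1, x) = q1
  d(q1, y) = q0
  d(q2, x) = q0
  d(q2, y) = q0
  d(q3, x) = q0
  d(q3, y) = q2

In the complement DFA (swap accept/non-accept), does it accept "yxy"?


Trace: q0 -> q1 -> q1 -> q0
Final: q0
Original accept: {q1}
Complement: q0 is not in original accept

Yes, complement accepts (original rejects)


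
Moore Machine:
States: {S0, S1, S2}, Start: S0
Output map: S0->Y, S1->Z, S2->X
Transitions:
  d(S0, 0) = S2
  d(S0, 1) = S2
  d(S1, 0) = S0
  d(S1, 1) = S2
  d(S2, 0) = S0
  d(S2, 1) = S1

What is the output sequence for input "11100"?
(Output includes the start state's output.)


Start: S0 (output Y)
  --1--> S2 (output X)
  --1--> S1 (output Z)
  --1--> S2 (output X)
  --0--> S0 (output Y)
  --0--> S2 (output X)

"YXZXYX"


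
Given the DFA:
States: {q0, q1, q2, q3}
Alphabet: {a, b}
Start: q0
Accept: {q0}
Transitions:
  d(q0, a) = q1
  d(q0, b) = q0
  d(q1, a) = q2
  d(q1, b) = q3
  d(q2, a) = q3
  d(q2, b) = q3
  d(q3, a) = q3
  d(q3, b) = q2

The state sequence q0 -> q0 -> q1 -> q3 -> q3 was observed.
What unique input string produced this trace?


Trace back each transition to find the symbol:
  q0 --[b]--> q0
  q0 --[a]--> q1
  q1 --[b]--> q3
  q3 --[a]--> q3

"baba"


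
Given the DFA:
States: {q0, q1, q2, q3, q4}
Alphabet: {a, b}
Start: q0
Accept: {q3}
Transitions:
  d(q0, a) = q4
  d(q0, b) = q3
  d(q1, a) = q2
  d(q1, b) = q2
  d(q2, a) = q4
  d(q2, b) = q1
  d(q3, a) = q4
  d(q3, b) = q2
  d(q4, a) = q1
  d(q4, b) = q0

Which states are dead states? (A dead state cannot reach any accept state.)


Forward reachability from each state:
  q0 -> reaches accept state q3 (live)
  q1 -> reaches accept state q3 (live)
  q2 -> reaches accept state q3 (live)
  q3 -> reaches accept state q3 (live)
  q4 -> reaches accept state q3 (live)

None (all states can reach an accept state)


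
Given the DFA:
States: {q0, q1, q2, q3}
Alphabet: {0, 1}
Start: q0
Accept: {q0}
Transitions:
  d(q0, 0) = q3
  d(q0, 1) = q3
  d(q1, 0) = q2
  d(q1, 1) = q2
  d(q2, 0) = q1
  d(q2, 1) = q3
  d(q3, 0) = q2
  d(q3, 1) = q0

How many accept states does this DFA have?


Accept states listed: {q0}
Counting: q0(1)

1


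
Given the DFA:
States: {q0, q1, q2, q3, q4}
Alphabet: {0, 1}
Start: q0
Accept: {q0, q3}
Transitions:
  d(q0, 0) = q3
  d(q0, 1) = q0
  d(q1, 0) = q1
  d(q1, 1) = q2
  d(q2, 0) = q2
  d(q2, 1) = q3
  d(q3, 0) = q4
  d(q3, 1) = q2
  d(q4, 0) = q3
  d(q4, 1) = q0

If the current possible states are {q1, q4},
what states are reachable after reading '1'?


Apply transition on '1' from each current state:
  d(q1, 1) = q2
  d(q4, 1) = q0

{q0, q2}


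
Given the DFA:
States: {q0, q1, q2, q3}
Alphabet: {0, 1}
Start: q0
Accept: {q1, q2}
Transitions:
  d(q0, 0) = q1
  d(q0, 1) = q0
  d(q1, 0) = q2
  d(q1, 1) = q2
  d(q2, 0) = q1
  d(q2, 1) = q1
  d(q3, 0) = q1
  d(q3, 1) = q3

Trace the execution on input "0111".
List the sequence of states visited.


Input: 0111
d(q0, 0) = q1
d(q1, 1) = q2
d(q2, 1) = q1
d(q1, 1) = q2


q0 -> q1 -> q2 -> q1 -> q2


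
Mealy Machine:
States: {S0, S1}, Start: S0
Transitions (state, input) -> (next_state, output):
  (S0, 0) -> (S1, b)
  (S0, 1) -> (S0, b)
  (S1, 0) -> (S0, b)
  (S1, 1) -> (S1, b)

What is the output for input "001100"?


Step-by-step:
  (S0, 0) -> (S1, b)
  (S1, 0) -> (S0, b)
  (S0, 1) -> (S0, b)
  (S0, 1) -> (S0, b)
  (S0, 0) -> (S1, b)
  (S1, 0) -> (S0, b)

"bbbbbb"


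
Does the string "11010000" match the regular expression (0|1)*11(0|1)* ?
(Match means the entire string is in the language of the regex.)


|string| = 8; first = '1'; last = '0'

Yes, "11010000" matches (0|1)*11(0|1)*


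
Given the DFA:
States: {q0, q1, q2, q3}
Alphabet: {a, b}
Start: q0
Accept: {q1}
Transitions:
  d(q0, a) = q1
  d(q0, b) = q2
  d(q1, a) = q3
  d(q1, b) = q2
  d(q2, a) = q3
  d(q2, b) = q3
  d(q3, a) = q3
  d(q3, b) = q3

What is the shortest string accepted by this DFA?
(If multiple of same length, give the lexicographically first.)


BFS by string length (lex-first path to each state shown):
  len 0: q0<-""
  len 1: q1<-"a", q2<-"b"
Found accept state at length 1.

"a"


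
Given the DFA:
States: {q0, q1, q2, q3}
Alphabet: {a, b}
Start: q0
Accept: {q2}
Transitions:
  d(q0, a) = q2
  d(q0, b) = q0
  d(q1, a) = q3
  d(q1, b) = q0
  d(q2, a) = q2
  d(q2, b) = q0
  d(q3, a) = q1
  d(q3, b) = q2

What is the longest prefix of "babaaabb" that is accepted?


Run the DFA, marking each prefix where the state is accepting:
  "" -> q0 [reject]
  "b" -> q0 [reject]
  "ba" -> q2 [accept]
  "bab" -> q0 [reject]
  "baba" -> q2 [accept]
  "babaa" -> q2 [accept]
  "babaaa" -> q2 [accept]
  "babaaab" -> q0 [reject]
  "babaaabb" -> q0 [reject]

"babaaa"


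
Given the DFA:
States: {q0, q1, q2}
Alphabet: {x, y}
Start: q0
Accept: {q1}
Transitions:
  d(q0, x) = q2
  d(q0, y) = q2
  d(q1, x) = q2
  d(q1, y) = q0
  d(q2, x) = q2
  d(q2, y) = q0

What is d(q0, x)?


Looking up transition d(q0, x)

q2


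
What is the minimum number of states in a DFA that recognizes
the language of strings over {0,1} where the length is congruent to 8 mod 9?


States track (length) mod 9.
Need 9 states: one per remainder 0..8; accept = remainder 8.

9


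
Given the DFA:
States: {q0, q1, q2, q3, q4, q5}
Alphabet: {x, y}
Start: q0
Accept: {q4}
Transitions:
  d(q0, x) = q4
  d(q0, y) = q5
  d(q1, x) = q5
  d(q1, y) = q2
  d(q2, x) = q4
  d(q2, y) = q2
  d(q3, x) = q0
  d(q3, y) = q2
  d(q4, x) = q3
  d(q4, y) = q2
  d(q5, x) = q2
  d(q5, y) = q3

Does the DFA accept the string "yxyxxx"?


Trace: q0 -> q5 -> q2 -> q2 -> q4 -> q3 -> q0
Final state: q0
Accept states: {q4}

No, rejected (final state q0 is not an accept state)


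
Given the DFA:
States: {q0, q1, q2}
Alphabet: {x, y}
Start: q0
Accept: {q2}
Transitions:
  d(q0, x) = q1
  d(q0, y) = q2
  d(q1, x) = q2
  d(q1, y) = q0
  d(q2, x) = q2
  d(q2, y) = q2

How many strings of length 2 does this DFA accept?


Enumerating all length-2 strings:
  "xx" -> q2 [accept]
  "xy" -> q0 [reject]
  "yx" -> q2 [accept]
  "yy" -> q2 [accept]

3 out of 4


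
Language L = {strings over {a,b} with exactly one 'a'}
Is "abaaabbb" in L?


count('a') = 4

No, "abaaabbb" is not in L


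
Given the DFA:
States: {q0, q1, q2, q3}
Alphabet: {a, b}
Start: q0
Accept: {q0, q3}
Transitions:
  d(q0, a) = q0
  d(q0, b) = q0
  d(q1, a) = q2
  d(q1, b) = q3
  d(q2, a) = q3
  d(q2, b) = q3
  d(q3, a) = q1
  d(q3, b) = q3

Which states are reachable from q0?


BFS from q0:
  layer 0: {q0}

{q0}


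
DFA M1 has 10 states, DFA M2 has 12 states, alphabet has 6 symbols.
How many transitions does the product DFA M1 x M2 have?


Product DFA has 10 * 12 = 120 states.
Each has 6 transitions: 120 * 6 = 720

720


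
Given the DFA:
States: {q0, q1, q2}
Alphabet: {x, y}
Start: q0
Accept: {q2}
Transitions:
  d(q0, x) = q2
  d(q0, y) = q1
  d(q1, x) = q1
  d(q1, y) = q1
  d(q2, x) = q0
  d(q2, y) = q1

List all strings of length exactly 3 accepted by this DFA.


All strings of length 3: 8 total
Accepted: 1

"xxx"


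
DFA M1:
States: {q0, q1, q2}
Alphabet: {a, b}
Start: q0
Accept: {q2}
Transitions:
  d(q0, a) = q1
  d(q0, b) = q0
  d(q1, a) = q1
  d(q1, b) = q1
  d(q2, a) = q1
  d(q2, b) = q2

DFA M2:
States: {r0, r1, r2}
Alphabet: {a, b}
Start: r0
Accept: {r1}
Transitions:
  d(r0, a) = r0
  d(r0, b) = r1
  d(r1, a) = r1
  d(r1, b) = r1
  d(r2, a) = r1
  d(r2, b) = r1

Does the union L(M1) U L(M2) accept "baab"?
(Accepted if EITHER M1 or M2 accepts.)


M1: final=q1 accepted=False
M2: final=r1 accepted=True

Yes, union accepts


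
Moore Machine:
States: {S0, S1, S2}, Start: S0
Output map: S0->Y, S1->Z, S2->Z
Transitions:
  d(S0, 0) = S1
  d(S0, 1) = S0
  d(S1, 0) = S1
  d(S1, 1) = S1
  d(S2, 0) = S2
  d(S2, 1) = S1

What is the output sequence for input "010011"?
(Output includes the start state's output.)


Start: S0 (output Y)
  --0--> S1 (output Z)
  --1--> S1 (output Z)
  --0--> S1 (output Z)
  --0--> S1 (output Z)
  --1--> S1 (output Z)
  --1--> S1 (output Z)

"YZZZZZZ"


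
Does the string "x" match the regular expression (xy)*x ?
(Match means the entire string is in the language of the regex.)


|string| = 1; first = 'x'; last = 'x'

Yes, "x" matches (xy)*x


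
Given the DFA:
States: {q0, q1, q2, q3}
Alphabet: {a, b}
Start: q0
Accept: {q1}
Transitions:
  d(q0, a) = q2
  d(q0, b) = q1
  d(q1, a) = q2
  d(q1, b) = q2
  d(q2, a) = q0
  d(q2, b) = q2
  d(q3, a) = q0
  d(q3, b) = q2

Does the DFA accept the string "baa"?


Trace: q0 -> q1 -> q2 -> q0
Final state: q0
Accept states: {q1}

No, rejected (final state q0 is not an accept state)


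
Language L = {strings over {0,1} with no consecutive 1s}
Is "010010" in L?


'11' does not occur

Yes, "010010" is in L


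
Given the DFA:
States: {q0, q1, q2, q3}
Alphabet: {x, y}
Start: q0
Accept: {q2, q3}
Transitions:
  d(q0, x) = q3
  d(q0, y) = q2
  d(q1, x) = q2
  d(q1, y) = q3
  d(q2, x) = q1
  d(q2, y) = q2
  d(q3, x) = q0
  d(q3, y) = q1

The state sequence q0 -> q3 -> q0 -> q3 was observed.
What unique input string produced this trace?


Trace back each transition to find the symbol:
  q0 --[x]--> q3
  q3 --[x]--> q0
  q0 --[x]--> q3

"xxx"


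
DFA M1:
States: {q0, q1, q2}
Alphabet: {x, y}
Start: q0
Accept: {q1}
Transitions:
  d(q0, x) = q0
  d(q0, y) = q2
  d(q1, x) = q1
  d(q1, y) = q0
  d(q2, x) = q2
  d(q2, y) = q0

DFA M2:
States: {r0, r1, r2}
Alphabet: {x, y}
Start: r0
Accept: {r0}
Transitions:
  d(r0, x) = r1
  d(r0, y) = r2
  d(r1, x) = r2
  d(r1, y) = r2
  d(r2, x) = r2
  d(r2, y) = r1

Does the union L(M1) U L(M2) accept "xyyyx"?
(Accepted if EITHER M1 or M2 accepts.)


M1: final=q2 accepted=False
M2: final=r2 accepted=False

No, union rejects (neither accepts)


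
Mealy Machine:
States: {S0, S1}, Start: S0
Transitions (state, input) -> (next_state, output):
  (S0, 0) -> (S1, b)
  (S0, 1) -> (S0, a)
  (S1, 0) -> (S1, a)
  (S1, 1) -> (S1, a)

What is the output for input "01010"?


Step-by-step:
  (S0, 0) -> (S1, b)
  (S1, 1) -> (S1, a)
  (S1, 0) -> (S1, a)
  (S1, 1) -> (S1, a)
  (S1, 0) -> (S1, a)

"baaaa"


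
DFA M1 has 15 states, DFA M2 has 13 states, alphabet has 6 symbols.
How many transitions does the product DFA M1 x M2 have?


Product DFA has 15 * 13 = 195 states.
Each has 6 transitions: 195 * 6 = 1170

1170


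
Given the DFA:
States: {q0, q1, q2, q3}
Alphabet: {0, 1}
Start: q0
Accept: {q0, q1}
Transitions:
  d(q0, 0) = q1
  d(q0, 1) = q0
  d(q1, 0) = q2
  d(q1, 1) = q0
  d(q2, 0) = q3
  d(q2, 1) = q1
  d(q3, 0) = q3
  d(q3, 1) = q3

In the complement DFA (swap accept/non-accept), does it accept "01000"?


Trace: q0 -> q1 -> q0 -> q1 -> q2 -> q3
Final: q3
Original accept: {q0, q1}
Complement: q3 is not in original accept

Yes, complement accepts (original rejects)


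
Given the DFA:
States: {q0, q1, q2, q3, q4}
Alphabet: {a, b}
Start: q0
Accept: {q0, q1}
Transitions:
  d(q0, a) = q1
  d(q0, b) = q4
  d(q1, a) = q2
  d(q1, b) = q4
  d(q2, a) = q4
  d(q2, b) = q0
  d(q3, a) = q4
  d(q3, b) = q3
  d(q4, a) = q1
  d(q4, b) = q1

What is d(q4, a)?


Looking up transition d(q4, a)

q1


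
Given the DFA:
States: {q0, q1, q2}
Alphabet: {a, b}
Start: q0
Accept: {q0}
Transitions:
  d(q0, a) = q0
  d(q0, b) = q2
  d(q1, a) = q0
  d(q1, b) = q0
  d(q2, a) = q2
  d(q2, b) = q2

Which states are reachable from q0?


BFS from q0:
  layer 0: {q0}
  layer 1: {q2}

{q0, q2}


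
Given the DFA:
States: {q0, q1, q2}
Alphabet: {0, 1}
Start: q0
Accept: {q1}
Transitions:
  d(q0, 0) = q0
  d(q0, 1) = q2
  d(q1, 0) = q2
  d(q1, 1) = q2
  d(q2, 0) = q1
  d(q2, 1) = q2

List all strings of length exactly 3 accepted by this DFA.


All strings of length 3: 8 total
Accepted: 2

"010", "110"


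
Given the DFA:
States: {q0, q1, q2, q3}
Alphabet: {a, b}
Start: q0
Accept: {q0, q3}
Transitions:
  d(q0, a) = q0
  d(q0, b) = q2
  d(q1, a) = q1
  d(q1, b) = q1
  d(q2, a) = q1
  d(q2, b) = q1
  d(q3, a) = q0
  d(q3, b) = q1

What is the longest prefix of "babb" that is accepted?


Run the DFA, marking each prefix where the state is accepting:
  "" -> q0 [accept]
  "b" -> q2 [reject]
  "ba" -> q1 [reject]
  "bab" -> q1 [reject]
  "babb" -> q1 [reject]

""


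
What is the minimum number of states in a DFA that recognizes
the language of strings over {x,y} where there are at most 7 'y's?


States: count = 0, 1, ..., 7 (all accepting; 8 states), plus a dead state for count > 7.
Total: 8 + 1 = 9.

9


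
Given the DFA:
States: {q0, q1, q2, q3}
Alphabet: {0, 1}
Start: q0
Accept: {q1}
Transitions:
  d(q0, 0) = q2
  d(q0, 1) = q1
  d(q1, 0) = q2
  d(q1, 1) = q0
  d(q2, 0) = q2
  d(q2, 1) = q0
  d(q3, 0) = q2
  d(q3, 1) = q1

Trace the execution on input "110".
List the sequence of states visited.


Input: 110
d(q0, 1) = q1
d(q1, 1) = q0
d(q0, 0) = q2


q0 -> q1 -> q0 -> q2


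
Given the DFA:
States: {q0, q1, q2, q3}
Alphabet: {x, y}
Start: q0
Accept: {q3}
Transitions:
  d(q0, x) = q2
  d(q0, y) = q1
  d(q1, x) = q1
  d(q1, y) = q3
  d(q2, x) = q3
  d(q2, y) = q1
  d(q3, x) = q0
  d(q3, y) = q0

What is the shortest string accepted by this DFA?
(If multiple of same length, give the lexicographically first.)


BFS by string length (lex-first path to each state shown):
  len 0: q0<-""
  len 1: q1<-"y", q2<-"x"
  len 2: q1<-"xy", q3<-"xx"
Found accept state at length 2.

"xx"


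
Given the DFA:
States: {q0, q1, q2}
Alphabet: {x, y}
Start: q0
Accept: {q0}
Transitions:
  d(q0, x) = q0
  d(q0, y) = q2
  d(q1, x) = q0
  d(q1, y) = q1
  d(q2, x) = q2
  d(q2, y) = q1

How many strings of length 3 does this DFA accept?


Enumerating all length-3 strings:
  "xxx" -> q0 [accept]
  "xxy" -> q2 [reject]
  "xyx" -> q2 [reject]
  "xyy" -> q1 [reject]
  "yxx" -> q2 [reject]
  "yxy" -> q1 [reject]
  "yyx" -> q0 [accept]
  "yyy" -> q1 [reject]

2 out of 8


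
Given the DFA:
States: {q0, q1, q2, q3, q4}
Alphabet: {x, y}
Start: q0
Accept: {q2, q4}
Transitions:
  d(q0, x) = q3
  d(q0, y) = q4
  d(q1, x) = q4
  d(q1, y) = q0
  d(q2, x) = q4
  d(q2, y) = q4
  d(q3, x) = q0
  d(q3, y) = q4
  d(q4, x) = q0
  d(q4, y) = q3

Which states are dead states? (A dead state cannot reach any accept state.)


Forward reachability from each state:
  q0 -> reaches accept state q4 (live)
  q1 -> reaches accept state q4 (live)
  q2 -> reaches accept state q2 (live)
  q3 -> reaches accept state q4 (live)
  q4 -> reaches accept state q4 (live)

None (all states can reach an accept state)


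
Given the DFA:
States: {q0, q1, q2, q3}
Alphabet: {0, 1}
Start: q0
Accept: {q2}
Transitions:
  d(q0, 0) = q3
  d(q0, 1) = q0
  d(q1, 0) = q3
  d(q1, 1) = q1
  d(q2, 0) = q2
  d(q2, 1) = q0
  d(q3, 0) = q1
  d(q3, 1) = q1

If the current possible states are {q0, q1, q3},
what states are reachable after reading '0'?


Apply transition on '0' from each current state:
  d(q0, 0) = q3
  d(q1, 0) = q3
  d(q3, 0) = q1

{q1, q3}


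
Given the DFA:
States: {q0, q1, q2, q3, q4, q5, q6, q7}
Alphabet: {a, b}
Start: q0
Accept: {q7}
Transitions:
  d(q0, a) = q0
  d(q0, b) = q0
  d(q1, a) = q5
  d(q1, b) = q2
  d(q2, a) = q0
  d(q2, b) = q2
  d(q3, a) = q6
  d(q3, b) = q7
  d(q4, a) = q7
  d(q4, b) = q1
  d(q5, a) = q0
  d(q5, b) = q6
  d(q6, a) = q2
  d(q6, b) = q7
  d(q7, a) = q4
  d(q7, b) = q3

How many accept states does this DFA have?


Accept states listed: {q7}
Counting: q7(1)

1


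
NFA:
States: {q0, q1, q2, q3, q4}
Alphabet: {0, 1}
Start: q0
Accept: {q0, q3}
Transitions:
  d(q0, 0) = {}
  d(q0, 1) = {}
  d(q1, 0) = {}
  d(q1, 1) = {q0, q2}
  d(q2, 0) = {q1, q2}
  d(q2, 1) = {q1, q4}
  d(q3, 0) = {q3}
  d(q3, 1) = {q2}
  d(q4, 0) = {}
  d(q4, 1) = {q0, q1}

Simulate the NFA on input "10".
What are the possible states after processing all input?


Start: {q0}
  --1--> {}
  --0--> {}

{} (empty set, no valid transitions)


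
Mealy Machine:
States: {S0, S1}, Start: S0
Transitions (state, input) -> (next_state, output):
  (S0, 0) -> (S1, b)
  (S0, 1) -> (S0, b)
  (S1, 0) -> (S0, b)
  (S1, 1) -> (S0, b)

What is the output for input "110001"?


Step-by-step:
  (S0, 1) -> (S0, b)
  (S0, 1) -> (S0, b)
  (S0, 0) -> (S1, b)
  (S1, 0) -> (S0, b)
  (S0, 0) -> (S1, b)
  (S1, 1) -> (S0, b)

"bbbbbb"


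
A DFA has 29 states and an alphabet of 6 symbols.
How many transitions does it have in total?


Each state has exactly one transition per symbol.
29 * 6 = 174

174


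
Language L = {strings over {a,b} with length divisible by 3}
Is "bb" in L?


length = 2; 2 mod 3 = 2

No, "bb" is not in L


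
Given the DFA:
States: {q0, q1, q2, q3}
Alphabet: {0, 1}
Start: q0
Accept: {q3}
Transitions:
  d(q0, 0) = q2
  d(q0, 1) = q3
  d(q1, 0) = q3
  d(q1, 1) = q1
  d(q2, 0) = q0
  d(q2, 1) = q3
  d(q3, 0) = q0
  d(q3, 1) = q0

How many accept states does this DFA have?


Accept states listed: {q3}
Counting: q3(1)

1


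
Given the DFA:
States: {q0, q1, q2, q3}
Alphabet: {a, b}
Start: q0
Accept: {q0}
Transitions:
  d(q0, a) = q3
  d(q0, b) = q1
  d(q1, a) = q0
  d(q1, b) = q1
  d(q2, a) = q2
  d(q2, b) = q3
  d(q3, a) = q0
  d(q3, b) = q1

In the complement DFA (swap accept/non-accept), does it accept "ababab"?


Trace: q0 -> q3 -> q1 -> q0 -> q1 -> q0 -> q1
Final: q1
Original accept: {q0}
Complement: q1 is not in original accept

Yes, complement accepts (original rejects)


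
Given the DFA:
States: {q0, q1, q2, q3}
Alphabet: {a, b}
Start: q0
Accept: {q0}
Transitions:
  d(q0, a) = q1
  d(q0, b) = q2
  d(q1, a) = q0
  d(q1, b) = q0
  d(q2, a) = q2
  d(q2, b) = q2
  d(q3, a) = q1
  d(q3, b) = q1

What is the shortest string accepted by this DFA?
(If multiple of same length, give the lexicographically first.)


BFS by string length (lex-first path to each state shown):
  len 0: q0<-""
Found accept state at length 0.

"" (empty string)


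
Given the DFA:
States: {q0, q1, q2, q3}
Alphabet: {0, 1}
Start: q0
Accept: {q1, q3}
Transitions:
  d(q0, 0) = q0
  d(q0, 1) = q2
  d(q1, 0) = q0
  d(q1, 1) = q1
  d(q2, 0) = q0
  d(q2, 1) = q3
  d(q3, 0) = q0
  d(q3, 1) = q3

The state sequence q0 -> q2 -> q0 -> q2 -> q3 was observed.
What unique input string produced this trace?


Trace back each transition to find the symbol:
  q0 --[1]--> q2
  q2 --[0]--> q0
  q0 --[1]--> q2
  q2 --[1]--> q3

"1011"


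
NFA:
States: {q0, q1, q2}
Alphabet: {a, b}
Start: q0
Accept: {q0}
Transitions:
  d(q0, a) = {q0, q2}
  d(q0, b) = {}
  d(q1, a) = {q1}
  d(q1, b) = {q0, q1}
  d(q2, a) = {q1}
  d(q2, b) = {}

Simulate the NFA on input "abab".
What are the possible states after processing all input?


Start: {q0}
  --a--> {q0, q2}
  --b--> {}
  --a--> {}
  --b--> {}

{} (empty set, no valid transitions)


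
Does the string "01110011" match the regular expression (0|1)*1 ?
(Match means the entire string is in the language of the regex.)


|string| = 8; first = '0'; last = '1'

Yes, "01110011" matches (0|1)*1


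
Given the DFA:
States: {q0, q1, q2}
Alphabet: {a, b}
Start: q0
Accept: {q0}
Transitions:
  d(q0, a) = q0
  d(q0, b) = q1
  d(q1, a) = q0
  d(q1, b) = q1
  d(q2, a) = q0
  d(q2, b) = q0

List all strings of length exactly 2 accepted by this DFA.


All strings of length 2: 4 total
Accepted: 2

"aa", "ba"


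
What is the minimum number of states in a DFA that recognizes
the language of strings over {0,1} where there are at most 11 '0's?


States: count = 0, 1, ..., 11 (all accepting; 12 states), plus a dead state for count > 11.
Total: 12 + 1 = 13.

13


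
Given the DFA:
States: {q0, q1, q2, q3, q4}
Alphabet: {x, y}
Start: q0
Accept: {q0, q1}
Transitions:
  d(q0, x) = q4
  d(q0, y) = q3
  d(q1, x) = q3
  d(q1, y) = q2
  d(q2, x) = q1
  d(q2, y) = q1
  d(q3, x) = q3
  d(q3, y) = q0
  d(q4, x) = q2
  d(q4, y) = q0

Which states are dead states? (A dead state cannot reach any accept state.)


Forward reachability from each state:
  q0 -> reaches accept state q0 (live)
  q1 -> reaches accept state q0 (live)
  q2 -> reaches accept state q0 (live)
  q3 -> reaches accept state q0 (live)
  q4 -> reaches accept state q0 (live)

None (all states can reach an accept state)


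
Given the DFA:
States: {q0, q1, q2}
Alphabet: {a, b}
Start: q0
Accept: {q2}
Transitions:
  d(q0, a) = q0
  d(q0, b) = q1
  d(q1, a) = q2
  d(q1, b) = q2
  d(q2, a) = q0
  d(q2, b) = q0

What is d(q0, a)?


Looking up transition d(q0, a)

q0


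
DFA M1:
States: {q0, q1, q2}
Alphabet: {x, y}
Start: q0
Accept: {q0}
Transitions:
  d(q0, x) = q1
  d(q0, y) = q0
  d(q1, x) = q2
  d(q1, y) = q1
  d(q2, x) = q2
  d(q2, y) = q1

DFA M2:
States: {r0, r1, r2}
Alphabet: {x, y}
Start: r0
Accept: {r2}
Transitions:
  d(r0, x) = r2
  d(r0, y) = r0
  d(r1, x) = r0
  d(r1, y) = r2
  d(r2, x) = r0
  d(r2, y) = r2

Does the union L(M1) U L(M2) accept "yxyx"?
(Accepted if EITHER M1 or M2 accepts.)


M1: final=q2 accepted=False
M2: final=r0 accepted=False

No, union rejects (neither accepts)


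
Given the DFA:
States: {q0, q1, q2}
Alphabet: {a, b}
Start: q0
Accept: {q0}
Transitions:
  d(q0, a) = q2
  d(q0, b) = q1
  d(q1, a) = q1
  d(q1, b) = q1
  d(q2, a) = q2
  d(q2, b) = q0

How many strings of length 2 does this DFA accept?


Enumerating all length-2 strings:
  "aa" -> q2 [reject]
  "ab" -> q0 [accept]
  "ba" -> q1 [reject]
  "bb" -> q1 [reject]

1 out of 4


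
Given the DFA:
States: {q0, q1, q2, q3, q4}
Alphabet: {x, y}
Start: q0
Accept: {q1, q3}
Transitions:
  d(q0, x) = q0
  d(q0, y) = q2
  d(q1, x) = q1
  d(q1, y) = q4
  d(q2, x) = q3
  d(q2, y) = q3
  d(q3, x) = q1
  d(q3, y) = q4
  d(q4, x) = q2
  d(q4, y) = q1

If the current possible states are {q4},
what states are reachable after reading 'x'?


Apply transition on 'x' from each current state:
  d(q4, x) = q2

{q2}


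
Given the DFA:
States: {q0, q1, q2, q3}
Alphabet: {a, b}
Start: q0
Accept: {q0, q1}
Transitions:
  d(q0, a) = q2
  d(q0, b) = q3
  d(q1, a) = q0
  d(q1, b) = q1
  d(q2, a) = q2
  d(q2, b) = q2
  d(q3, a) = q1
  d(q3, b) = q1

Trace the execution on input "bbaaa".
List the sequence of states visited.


Input: bbaaa
d(q0, b) = q3
d(q3, b) = q1
d(q1, a) = q0
d(q0, a) = q2
d(q2, a) = q2


q0 -> q3 -> q1 -> q0 -> q2 -> q2


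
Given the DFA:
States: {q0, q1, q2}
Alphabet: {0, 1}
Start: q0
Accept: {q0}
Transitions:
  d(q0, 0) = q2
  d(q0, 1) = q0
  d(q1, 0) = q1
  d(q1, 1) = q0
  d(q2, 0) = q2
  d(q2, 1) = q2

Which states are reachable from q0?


BFS from q0:
  layer 0: {q0}
  layer 1: {q2}

{q0, q2}


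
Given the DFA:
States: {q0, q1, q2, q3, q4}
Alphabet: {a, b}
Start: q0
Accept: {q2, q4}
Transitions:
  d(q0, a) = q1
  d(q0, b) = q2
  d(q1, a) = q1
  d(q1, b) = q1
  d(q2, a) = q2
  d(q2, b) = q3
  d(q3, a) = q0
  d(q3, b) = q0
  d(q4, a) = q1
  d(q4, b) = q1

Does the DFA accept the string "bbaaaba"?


Trace: q0 -> q2 -> q3 -> q0 -> q1 -> q1 -> q1 -> q1
Final state: q1
Accept states: {q2, q4}

No, rejected (final state q1 is not an accept state)


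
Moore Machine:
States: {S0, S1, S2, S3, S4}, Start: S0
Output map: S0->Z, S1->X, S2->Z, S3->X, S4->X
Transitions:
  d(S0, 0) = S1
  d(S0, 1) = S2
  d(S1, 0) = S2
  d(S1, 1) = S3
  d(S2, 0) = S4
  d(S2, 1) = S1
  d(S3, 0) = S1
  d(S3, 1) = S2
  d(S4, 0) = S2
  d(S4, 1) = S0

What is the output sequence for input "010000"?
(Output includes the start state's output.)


Start: S0 (output Z)
  --0--> S1 (output X)
  --1--> S3 (output X)
  --0--> S1 (output X)
  --0--> S2 (output Z)
  --0--> S4 (output X)
  --0--> S2 (output Z)

"ZXXXZXZ"


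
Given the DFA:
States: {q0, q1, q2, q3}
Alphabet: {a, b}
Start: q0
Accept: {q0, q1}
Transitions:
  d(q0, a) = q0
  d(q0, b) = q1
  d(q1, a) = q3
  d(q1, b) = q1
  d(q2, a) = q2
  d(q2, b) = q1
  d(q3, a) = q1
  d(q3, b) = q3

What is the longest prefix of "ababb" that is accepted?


Run the DFA, marking each prefix where the state is accepting:
  "" -> q0 [accept]
  "a" -> q0 [accept]
  "ab" -> q1 [accept]
  "aba" -> q3 [reject]
  "abab" -> q3 [reject]
  "ababb" -> q3 [reject]

"ab"


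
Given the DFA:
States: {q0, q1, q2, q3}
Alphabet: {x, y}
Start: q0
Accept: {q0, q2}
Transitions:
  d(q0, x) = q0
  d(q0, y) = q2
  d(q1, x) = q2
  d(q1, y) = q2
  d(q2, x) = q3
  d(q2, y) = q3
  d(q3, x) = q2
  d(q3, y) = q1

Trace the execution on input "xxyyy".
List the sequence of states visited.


Input: xxyyy
d(q0, x) = q0
d(q0, x) = q0
d(q0, y) = q2
d(q2, y) = q3
d(q3, y) = q1


q0 -> q0 -> q0 -> q2 -> q3 -> q1


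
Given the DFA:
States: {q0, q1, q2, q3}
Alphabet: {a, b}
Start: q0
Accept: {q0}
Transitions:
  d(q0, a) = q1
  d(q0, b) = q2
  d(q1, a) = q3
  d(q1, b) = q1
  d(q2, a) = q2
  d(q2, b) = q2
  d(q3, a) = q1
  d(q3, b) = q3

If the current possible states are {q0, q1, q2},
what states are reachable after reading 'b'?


Apply transition on 'b' from each current state:
  d(q0, b) = q2
  d(q1, b) = q1
  d(q2, b) = q2

{q1, q2}


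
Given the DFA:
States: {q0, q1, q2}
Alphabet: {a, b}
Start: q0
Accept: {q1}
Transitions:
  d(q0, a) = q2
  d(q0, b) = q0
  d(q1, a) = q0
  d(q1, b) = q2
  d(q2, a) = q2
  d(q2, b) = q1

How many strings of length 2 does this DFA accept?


Enumerating all length-2 strings:
  "aa" -> q2 [reject]
  "ab" -> q1 [accept]
  "ba" -> q2 [reject]
  "bb" -> q0 [reject]

1 out of 4


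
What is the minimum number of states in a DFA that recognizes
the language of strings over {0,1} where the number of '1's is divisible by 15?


States track (count of '1') mod 15.
Need 15 states: one per remainder 0..14; accept = remainder 0.

15


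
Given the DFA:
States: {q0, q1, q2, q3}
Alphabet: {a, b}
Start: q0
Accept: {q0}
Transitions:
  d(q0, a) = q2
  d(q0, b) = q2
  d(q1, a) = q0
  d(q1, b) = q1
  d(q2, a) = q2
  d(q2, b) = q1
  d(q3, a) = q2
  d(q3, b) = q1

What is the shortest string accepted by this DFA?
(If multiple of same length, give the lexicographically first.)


BFS by string length (lex-first path to each state shown):
  len 0: q0<-""
Found accept state at length 0.

"" (empty string)


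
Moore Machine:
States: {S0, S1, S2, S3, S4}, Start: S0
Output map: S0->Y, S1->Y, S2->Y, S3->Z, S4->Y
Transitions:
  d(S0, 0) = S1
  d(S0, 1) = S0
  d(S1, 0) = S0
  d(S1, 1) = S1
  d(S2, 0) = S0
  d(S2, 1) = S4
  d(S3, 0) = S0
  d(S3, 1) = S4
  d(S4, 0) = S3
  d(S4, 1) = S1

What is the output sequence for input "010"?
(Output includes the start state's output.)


Start: S0 (output Y)
  --0--> S1 (output Y)
  --1--> S1 (output Y)
  --0--> S0 (output Y)

"YYYY"


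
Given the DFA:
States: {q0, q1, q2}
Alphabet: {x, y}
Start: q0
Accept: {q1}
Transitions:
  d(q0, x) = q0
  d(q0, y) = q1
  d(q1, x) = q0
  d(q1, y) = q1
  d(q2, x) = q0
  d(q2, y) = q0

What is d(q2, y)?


Looking up transition d(q2, y)

q0


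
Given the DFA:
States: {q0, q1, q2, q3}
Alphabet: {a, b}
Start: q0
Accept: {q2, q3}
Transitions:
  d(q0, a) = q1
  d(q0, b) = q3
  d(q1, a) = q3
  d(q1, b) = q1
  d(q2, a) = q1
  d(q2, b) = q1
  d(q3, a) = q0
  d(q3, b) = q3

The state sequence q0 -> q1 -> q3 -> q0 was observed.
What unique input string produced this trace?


Trace back each transition to find the symbol:
  q0 --[a]--> q1
  q1 --[a]--> q3
  q3 --[a]--> q0

"aaa"


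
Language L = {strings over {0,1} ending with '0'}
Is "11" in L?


last symbol = '1'

No, "11" is not in L


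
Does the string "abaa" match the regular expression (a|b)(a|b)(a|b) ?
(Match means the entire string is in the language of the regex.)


|string| = 4; first = 'a'; last = 'a'

No, "abaa" does not match (a|b)(a|b)(a|b)


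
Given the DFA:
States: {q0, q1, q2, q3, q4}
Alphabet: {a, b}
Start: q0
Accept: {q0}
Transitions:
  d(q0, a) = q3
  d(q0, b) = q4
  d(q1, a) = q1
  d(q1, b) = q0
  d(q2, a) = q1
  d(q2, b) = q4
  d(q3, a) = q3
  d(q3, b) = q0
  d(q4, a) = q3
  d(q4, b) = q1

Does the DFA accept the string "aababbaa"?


Trace: q0 -> q3 -> q3 -> q0 -> q3 -> q0 -> q4 -> q3 -> q3
Final state: q3
Accept states: {q0}

No, rejected (final state q3 is not an accept state)


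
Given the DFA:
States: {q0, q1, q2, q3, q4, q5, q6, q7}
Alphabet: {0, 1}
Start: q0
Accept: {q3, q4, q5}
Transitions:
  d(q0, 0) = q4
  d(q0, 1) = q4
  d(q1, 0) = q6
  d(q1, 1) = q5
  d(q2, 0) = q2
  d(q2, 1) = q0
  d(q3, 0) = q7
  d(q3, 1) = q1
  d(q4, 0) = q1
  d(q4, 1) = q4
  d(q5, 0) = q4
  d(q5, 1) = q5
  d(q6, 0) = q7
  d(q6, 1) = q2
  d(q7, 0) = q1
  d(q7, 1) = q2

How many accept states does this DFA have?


Accept states listed: {q3, q4, q5}
Counting: q3(1) q4(2) q5(3)

3


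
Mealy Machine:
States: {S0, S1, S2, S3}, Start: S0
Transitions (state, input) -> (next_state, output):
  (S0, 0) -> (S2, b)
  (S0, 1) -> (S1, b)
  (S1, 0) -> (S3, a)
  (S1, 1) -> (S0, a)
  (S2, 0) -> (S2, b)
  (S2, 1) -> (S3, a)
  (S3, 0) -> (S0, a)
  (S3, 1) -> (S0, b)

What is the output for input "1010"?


Step-by-step:
  (S0, 1) -> (S1, b)
  (S1, 0) -> (S3, a)
  (S3, 1) -> (S0, b)
  (S0, 0) -> (S2, b)

"babb"


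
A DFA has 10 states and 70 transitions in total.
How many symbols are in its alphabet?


Each state has exactly one transition per symbol.
|alphabet| = transitions / states = 70 / 10 = 7

7


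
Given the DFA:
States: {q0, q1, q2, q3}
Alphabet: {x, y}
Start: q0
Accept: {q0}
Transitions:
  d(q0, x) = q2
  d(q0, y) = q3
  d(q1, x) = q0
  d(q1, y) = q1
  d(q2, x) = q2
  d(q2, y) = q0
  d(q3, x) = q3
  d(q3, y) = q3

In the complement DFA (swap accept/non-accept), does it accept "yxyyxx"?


Trace: q0 -> q3 -> q3 -> q3 -> q3 -> q3 -> q3
Final: q3
Original accept: {q0}
Complement: q3 is not in original accept

Yes, complement accepts (original rejects)


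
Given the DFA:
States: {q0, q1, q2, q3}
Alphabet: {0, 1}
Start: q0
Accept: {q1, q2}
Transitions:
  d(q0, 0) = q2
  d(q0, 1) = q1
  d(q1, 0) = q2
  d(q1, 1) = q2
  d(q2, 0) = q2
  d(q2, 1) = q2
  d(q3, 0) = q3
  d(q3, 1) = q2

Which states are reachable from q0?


BFS from q0:
  layer 0: {q0}
  layer 1: {q1, q2}

{q0, q1, q2}


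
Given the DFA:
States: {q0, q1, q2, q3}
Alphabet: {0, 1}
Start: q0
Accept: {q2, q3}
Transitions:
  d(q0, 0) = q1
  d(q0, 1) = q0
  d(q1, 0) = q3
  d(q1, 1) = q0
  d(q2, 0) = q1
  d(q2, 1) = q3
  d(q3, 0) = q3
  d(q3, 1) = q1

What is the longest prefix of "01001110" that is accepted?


Run the DFA, marking each prefix where the state is accepting:
  "" -> q0 [reject]
  "0" -> q1 [reject]
  "01" -> q0 [reject]
  "010" -> q1 [reject]
  "0100" -> q3 [accept]
  "01001" -> q1 [reject]
  "010011" -> q0 [reject]
  "0100111" -> q0 [reject]
  "01001110" -> q1 [reject]

"0100"


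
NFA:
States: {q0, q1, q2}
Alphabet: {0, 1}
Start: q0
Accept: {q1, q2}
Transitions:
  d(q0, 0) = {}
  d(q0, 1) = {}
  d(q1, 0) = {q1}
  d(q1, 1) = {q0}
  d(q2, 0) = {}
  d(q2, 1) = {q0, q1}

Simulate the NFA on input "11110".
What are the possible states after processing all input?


Start: {q0}
  --1--> {}
  --1--> {}
  --1--> {}
  --1--> {}
  --0--> {}

{} (empty set, no valid transitions)


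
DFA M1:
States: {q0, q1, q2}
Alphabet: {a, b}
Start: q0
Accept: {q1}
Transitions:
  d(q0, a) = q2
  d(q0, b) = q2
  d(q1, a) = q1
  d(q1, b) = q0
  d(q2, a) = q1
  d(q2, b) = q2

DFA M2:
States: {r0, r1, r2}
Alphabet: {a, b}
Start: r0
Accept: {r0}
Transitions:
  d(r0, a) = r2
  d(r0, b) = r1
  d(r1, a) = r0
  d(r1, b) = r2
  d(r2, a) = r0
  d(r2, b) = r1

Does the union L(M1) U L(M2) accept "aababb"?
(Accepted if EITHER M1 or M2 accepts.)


M1: final=q2 accepted=False
M2: final=r2 accepted=False

No, union rejects (neither accepts)


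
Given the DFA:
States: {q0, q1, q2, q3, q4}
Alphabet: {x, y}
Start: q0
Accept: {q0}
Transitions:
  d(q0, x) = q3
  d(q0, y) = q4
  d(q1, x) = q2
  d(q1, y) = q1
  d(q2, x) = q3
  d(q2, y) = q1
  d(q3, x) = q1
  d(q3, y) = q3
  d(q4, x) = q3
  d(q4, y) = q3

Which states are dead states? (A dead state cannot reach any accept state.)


Forward reachability from each state:
  q0 -> reaches accept state q0 (live)
  q1 -> reaches {q1, q2, q3}, no accept state (dead)
  q2 -> reaches {q1, q2, q3}, no accept state (dead)
  q3 -> reaches {q1, q2, q3}, no accept state (dead)
  q4 -> reaches {q1, q2, q3, q4}, no accept state (dead)

{q1, q2, q3, q4}


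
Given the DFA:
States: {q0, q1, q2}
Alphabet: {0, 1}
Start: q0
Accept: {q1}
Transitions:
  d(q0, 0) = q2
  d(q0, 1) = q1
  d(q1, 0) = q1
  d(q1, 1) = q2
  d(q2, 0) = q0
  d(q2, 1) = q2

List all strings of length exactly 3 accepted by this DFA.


All strings of length 3: 8 total
Accepted: 2

"001", "100"


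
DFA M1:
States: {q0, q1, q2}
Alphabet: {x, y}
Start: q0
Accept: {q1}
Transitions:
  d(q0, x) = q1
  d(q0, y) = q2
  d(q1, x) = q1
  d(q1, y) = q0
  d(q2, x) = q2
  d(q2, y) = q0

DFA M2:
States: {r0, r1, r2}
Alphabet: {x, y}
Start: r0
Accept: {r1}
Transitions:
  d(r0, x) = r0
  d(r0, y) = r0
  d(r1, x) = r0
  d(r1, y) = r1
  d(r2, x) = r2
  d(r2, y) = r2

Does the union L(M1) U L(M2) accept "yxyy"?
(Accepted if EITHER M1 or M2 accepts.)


M1: final=q2 accepted=False
M2: final=r0 accepted=False

No, union rejects (neither accepts)


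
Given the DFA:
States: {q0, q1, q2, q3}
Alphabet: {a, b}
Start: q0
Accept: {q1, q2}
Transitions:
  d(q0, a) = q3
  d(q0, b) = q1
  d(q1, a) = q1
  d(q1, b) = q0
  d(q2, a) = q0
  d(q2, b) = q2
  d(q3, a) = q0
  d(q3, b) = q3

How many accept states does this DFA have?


Accept states listed: {q1, q2}
Counting: q1(1) q2(2)

2


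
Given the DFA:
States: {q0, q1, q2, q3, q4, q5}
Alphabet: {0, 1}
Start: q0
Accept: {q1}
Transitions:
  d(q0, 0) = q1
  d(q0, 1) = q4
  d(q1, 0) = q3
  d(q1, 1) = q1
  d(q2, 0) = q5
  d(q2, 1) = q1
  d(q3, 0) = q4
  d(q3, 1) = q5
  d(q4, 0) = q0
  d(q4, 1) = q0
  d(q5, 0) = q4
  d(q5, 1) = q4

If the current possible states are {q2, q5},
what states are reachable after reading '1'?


Apply transition on '1' from each current state:
  d(q2, 1) = q1
  d(q5, 1) = q4

{q1, q4}


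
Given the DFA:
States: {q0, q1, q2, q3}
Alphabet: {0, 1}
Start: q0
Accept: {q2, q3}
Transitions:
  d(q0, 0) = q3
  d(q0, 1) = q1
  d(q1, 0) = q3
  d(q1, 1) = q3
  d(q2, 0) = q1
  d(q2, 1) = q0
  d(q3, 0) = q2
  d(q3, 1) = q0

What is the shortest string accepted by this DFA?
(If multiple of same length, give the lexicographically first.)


BFS by string length (lex-first path to each state shown):
  len 0: q0<-""
  len 1: q1<-"1", q3<-"0"
Found accept state at length 1.

"0"


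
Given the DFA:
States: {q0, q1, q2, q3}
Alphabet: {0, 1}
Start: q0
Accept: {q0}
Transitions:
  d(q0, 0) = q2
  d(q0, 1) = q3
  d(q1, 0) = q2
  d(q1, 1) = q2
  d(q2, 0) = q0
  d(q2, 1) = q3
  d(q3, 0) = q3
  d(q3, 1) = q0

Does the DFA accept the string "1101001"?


Trace: q0 -> q3 -> q0 -> q2 -> q3 -> q3 -> q3 -> q0
Final state: q0
Accept states: {q0}

Yes, accepted (final state q0 is an accept state)


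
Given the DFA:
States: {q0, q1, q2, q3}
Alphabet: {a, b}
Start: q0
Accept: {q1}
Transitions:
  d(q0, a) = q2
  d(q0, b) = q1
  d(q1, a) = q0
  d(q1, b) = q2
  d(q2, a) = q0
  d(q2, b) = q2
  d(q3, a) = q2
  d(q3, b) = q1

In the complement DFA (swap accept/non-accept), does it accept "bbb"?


Trace: q0 -> q1 -> q2 -> q2
Final: q2
Original accept: {q1}
Complement: q2 is not in original accept

Yes, complement accepts (original rejects)


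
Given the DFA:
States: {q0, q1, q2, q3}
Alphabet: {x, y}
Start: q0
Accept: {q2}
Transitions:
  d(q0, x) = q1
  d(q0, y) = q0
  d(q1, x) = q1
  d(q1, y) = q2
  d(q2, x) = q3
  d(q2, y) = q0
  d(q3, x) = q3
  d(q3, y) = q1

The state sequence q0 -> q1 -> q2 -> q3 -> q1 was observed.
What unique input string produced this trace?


Trace back each transition to find the symbol:
  q0 --[x]--> q1
  q1 --[y]--> q2
  q2 --[x]--> q3
  q3 --[y]--> q1

"xyxy"


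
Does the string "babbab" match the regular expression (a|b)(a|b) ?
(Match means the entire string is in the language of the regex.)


|string| = 6; first = 'b'; last = 'b'

No, "babbab" does not match (a|b)(a|b)


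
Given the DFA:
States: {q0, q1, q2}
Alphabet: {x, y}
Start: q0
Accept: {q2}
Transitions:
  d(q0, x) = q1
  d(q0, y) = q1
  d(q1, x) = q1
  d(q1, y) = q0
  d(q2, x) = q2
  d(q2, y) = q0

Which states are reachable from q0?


BFS from q0:
  layer 0: {q0}
  layer 1: {q1}

{q0, q1}


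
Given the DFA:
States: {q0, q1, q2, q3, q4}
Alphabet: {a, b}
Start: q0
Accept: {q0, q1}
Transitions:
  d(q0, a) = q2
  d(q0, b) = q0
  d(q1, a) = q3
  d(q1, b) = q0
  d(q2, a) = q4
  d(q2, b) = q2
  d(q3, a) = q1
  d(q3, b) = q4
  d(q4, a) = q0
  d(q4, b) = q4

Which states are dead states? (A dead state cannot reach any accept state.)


Forward reachability from each state:
  q0 -> reaches accept state q0 (live)
  q1 -> reaches accept state q0 (live)
  q2 -> reaches accept state q0 (live)
  q3 -> reaches accept state q0 (live)
  q4 -> reaches accept state q0 (live)

None (all states can reach an accept state)


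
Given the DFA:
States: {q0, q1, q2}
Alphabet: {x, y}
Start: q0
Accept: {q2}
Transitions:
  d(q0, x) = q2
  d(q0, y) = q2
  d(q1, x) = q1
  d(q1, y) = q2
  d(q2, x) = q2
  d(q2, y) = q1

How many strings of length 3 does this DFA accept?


Enumerating all length-3 strings:
  "xxx" -> q2 [accept]
  "xxy" -> q1 [reject]
  "xyx" -> q1 [reject]
  "xyy" -> q2 [accept]
  "yxx" -> q2 [accept]
  "yxy" -> q1 [reject]
  "yyx" -> q1 [reject]
  "yyy" -> q2 [accept]

4 out of 8


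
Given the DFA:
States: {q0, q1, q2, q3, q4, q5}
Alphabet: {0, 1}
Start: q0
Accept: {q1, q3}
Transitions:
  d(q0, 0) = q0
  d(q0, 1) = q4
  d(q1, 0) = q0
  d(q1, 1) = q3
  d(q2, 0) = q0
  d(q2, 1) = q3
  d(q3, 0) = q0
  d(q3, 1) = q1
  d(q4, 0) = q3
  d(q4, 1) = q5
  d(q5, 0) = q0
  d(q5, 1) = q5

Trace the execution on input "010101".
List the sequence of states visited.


Input: 010101
d(q0, 0) = q0
d(q0, 1) = q4
d(q4, 0) = q3
d(q3, 1) = q1
d(q1, 0) = q0
d(q0, 1) = q4


q0 -> q0 -> q4 -> q3 -> q1 -> q0 -> q4


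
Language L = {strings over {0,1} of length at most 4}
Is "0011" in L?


length = 4

Yes, "0011" is in L


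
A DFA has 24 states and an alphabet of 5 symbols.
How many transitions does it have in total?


Each state has exactly one transition per symbol.
24 * 5 = 120

120


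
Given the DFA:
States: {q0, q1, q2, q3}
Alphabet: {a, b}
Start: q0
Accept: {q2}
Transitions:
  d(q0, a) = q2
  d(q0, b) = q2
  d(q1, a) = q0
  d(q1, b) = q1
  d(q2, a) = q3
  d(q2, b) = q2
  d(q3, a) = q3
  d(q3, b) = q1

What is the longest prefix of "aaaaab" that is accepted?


Run the DFA, marking each prefix where the state is accepting:
  "" -> q0 [reject]
  "a" -> q2 [accept]
  "aa" -> q3 [reject]
  "aaa" -> q3 [reject]
  "aaaa" -> q3 [reject]
  "aaaaa" -> q3 [reject]
  "aaaaab" -> q1 [reject]

"a"


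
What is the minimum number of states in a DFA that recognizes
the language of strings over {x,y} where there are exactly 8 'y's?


States: count = 0, 1, ..., 8 (that's 9 states), plus a dead state for count > 8.
Total: 9 + 1 = 10. Accept = count-8 state.

10


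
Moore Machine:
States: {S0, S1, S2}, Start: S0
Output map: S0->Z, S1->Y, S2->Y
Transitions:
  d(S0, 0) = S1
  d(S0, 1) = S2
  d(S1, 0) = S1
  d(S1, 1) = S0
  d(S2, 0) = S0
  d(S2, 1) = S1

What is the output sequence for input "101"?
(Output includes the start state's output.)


Start: S0 (output Z)
  --1--> S2 (output Y)
  --0--> S0 (output Z)
  --1--> S2 (output Y)

"ZYZY"
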